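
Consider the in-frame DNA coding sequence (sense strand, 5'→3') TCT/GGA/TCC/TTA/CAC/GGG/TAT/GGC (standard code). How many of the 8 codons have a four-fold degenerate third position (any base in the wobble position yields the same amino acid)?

5

Codon 1 TCT (Ser): third position 4-fold.
Codon 2 GGA (Gly): third position 4-fold.
Codon 3 TCC (Ser): third position 4-fold.
Codon 4 TTA (Leu): third position 2-fold.
Codon 5 CAC (His): third position 2-fold.
Codon 6 GGG (Gly): third position 4-fold.
Codon 7 TAT (Tyr): third position 2-fold.
Codon 8 GGC (Gly): third position 4-fold.
Four-fold degenerate third positions: 5.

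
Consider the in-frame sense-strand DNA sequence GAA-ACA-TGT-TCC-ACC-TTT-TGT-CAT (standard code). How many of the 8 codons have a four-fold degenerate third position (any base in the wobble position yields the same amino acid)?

3

Codon 1 GAA (Glu): third position 2-fold.
Codon 2 ACA (Thr): third position 4-fold.
Codon 3 TGT (Cys): third position 2-fold.
Codon 4 TCC (Ser): third position 4-fold.
Codon 5 ACC (Thr): third position 4-fold.
Codon 6 TTT (Phe): third position 2-fold.
Codon 7 TGT (Cys): third position 2-fold.
Codon 8 CAT (His): third position 2-fold.
Four-fold degenerate third positions: 3.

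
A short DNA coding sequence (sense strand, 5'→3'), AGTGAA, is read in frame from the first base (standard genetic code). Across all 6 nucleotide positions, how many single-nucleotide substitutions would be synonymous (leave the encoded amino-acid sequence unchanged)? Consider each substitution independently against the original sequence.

Codon 1 (AGT, Ser): 1 synonymous substitution.
Codon 2 (GAA, Glu): 1 synonymous substitution.
Total: 1 + 1 = 2.

2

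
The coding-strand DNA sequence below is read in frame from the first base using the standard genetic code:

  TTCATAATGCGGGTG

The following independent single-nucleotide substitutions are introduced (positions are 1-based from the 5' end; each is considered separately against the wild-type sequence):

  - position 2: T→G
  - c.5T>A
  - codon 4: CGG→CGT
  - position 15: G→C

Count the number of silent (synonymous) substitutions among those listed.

Codon 1: TTC (Phe) → TGC (Cys) — missense.
Codon 2: ATA (Ile) → AAA (Lys) — missense.
Codon 4: CGG (Arg) → CGT (Arg) — synonymous.
Codon 5: GTG (Val) → GTC (Val) — synonymous.
Synonymous: 2 of 4.

2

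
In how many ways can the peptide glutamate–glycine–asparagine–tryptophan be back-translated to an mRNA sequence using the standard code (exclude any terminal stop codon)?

16

Glu: 2 codons.
Gly: 4 codons.
Asn: 2 codons.
Trp: 1 codon.
2 × 4 × 2 × 1 = 16.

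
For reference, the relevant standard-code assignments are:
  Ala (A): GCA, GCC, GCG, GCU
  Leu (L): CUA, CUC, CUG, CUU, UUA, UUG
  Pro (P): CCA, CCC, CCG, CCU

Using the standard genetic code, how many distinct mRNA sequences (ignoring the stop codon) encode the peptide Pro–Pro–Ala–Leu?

Pro: 4 codons.
Pro: 4 codons.
Ala: 4 codons.
Leu: 6 codons.
4 × 4 × 4 × 6 = 384.

384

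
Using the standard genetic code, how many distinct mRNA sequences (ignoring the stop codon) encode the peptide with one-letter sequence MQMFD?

8

Met: 1 codon.
Gln: 2 codons.
Met: 1 codon.
Phe: 2 codons.
Asp: 2 codons.
1 × 2 × 1 × 2 × 2 = 8.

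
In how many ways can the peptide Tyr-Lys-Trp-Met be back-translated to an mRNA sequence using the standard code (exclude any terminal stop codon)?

4

Tyr: 2 codons.
Lys: 2 codons.
Trp: 1 codon.
Met: 1 codon.
2 × 2 × 1 × 1 = 4.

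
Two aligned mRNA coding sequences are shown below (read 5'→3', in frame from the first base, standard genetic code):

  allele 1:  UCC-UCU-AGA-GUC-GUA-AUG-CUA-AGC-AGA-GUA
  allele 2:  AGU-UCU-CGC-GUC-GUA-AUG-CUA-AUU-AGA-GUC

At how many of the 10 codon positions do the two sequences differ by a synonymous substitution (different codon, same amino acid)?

Codon 1: UCC Ser / AGU Ser — synonymous.
Codon 2: UCU Ser / UCU Ser — identical.
Codon 3: AGA Arg / CGC Arg — synonymous.
Codon 4: GUC Val / GUC Val — identical.
Codon 5: GUA Val / GUA Val — identical.
Codon 6: AUG Met / AUG Met — identical.
Codon 7: CUA Leu / CUA Leu — identical.
Codon 8: AGC Ser / AUU Ile — nonsynonymous.
Codon 9: AGA Arg / AGA Arg — identical.
Codon 10: GUA Val / GUC Val — synonymous.
Synonymous differences: 3.

3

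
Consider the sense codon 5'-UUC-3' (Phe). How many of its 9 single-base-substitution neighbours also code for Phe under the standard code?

1

Position 1: none → 0 synonymous.
Position 2: none → 0 synonymous.
Position 3: UUU → 1 synonymous.
Total: 0 + 0 + 1 = 1.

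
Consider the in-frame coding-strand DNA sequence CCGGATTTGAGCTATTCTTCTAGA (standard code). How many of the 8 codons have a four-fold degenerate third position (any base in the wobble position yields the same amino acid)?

Codon 1 CCG (Pro): third position 4-fold.
Codon 2 GAT (Asp): third position 2-fold.
Codon 3 TTG (Leu): third position 2-fold.
Codon 4 AGC (Ser): third position 2-fold.
Codon 5 TAT (Tyr): third position 2-fold.
Codon 6 TCT (Ser): third position 4-fold.
Codon 7 TCT (Ser): third position 4-fold.
Codon 8 AGA (Arg): third position 2-fold.
Four-fold degenerate third positions: 3.

3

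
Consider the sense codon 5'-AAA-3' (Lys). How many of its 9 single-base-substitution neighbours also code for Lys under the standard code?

1

Position 1: none → 0 synonymous.
Position 2: none → 0 synonymous.
Position 3: AAG → 1 synonymous.
Total: 0 + 0 + 1 = 1.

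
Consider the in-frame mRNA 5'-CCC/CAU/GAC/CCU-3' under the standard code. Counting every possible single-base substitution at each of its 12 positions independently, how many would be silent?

Codon 1 (CCC, Pro): 3 synonymous substitutions.
Codon 2 (CAU, His): 1 synonymous substitution.
Codon 3 (GAC, Asp): 1 synonymous substitution.
Codon 4 (CCU, Pro): 3 synonymous substitutions.
Total: 3 + 1 + 1 + 3 = 8.

8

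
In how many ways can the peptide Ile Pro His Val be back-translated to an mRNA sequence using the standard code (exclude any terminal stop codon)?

96

Ile: 3 codons.
Pro: 4 codons.
His: 2 codons.
Val: 4 codons.
3 × 4 × 2 × 4 = 96.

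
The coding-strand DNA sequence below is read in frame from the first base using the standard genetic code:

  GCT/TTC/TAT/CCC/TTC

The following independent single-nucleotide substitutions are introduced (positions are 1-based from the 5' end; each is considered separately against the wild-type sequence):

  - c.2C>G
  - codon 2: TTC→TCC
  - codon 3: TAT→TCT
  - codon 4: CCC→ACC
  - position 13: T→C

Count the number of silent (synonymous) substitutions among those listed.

Codon 1: GCT (Ala) → GGT (Gly) — missense.
Codon 2: TTC (Phe) → TCC (Ser) — missense.
Codon 3: TAT (Tyr) → TCT (Ser) — missense.
Codon 4: CCC (Pro) → ACC (Thr) — missense.
Codon 5: TTC (Phe) → CTC (Leu) — missense.
Synonymous: 0 of 5.

0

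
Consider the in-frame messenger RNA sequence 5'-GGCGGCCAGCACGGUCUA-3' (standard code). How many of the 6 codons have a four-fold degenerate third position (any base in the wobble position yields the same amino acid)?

Codon 1 GGC (Gly): third position 4-fold.
Codon 2 GGC (Gly): third position 4-fold.
Codon 3 CAG (Gln): third position 2-fold.
Codon 4 CAC (His): third position 2-fold.
Codon 5 GGU (Gly): third position 4-fold.
Codon 6 CUA (Leu): third position 4-fold.
Four-fold degenerate third positions: 4.

4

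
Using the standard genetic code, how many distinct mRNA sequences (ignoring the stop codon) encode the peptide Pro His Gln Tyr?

Pro: 4 codons.
His: 2 codons.
Gln: 2 codons.
Tyr: 2 codons.
4 × 2 × 2 × 2 = 32.

32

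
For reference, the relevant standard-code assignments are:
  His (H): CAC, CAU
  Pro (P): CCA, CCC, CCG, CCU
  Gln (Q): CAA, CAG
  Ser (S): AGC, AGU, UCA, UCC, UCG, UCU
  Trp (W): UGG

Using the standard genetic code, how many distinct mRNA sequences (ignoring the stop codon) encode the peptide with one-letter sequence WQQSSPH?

1152

Trp: 1 codon.
Gln: 2 codons.
Gln: 2 codons.
Ser: 6 codons.
Ser: 6 codons.
Pro: 4 codons.
His: 2 codons.
1 × 2 × 2 × 6 × 6 × 4 × 2 = 1152.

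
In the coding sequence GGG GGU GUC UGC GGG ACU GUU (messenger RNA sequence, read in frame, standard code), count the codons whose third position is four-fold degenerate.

6

Codon 1 GGG (Gly): third position 4-fold.
Codon 2 GGU (Gly): third position 4-fold.
Codon 3 GUC (Val): third position 4-fold.
Codon 4 UGC (Cys): third position 2-fold.
Codon 5 GGG (Gly): third position 4-fold.
Codon 6 ACU (Thr): third position 4-fold.
Codon 7 GUU (Val): third position 4-fold.
Four-fold degenerate third positions: 6.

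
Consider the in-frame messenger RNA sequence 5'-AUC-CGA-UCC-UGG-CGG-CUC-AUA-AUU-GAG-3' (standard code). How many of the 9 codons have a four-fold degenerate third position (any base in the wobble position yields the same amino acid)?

4

Codon 1 AUC (Ile): third position 3-fold.
Codon 2 CGA (Arg): third position 4-fold.
Codon 3 UCC (Ser): third position 4-fold.
Codon 4 UGG (Trp): third position 1-fold.
Codon 5 CGG (Arg): third position 4-fold.
Codon 6 CUC (Leu): third position 4-fold.
Codon 7 AUA (Ile): third position 3-fold.
Codon 8 AUU (Ile): third position 3-fold.
Codon 9 GAG (Glu): third position 2-fold.
Four-fold degenerate third positions: 4.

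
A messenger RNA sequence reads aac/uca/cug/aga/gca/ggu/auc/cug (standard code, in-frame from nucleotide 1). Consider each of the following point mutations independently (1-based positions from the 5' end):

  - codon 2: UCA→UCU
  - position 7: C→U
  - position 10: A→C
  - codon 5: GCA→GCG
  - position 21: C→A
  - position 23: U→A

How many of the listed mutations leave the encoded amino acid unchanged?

5

Codon 2: UCA (Ser) → UCU (Ser) — synonymous.
Codon 3: CUG (Leu) → UUG (Leu) — synonymous.
Codon 4: AGA (Arg) → CGA (Arg) — synonymous.
Codon 5: GCA (Ala) → GCG (Ala) — synonymous.
Codon 7: AUC (Ile) → AUA (Ile) — synonymous.
Codon 8: CUG (Leu) → CAG (Gln) — missense.
Synonymous: 5 of 6.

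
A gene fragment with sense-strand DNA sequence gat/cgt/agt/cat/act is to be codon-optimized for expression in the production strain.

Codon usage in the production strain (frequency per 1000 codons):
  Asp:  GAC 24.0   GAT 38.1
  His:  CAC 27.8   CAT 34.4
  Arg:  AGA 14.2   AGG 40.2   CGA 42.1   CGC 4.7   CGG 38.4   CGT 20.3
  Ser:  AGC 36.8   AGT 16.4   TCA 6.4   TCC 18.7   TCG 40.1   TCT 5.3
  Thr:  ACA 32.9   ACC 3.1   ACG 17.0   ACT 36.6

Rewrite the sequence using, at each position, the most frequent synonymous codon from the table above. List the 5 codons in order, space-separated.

Codon 1 (Asp): best is GAT at 38.1.
Codon 2 (Arg): best is CGA at 42.1.
Codon 3 (Ser): best is TCG at 40.1.
Codon 4 (His): best is CAT at 34.4.
Codon 5 (Thr): best is ACT at 36.6.

GAT CGA TCG CAT ACT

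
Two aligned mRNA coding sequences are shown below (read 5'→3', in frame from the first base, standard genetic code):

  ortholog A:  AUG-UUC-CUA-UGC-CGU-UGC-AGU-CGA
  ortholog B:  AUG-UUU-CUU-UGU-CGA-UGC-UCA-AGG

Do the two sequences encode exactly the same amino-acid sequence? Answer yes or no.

Codon 1: AUG Met / AUG Met — identical.
Codon 2: UUC Phe / UUU Phe — synonymous.
Codon 3: CUA Leu / CUU Leu — synonymous.
Codon 4: UGC Cys / UGU Cys — synonymous.
Codon 5: CGU Arg / CGA Arg — synonymous.
Codon 6: UGC Cys / UGC Cys — identical.
Codon 7: AGU Ser / UCA Ser — synonymous.
Codon 8: CGA Arg / AGG Arg — synonymous.
Nonsynonymous differences: 0 → same protein.

yes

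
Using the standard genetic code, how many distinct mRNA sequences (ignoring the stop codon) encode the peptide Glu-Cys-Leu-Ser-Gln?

288

Glu: 2 codons.
Cys: 2 codons.
Leu: 6 codons.
Ser: 6 codons.
Gln: 2 codons.
2 × 2 × 6 × 6 × 2 = 288.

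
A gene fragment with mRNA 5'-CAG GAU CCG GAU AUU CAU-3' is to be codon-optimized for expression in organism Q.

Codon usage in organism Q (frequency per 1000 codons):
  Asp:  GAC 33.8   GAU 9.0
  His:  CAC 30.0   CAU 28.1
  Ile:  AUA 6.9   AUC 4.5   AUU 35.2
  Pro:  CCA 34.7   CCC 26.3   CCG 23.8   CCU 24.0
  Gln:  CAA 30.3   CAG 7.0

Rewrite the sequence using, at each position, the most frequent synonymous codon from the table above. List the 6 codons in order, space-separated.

CAA GAC CCA GAC AUU CAC

Codon 1 (Gln): best is CAA at 30.3.
Codon 2 (Asp): best is GAC at 33.8.
Codon 3 (Pro): best is CCA at 34.7.
Codon 4 (Asp): best is GAC at 33.8.
Codon 5 (Ile): best is AUU at 35.2.
Codon 6 (His): best is CAC at 30.0.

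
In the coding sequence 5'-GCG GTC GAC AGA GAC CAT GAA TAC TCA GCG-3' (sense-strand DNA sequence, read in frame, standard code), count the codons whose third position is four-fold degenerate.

4

Codon 1 GCG (Ala): third position 4-fold.
Codon 2 GTC (Val): third position 4-fold.
Codon 3 GAC (Asp): third position 2-fold.
Codon 4 AGA (Arg): third position 2-fold.
Codon 5 GAC (Asp): third position 2-fold.
Codon 6 CAT (His): third position 2-fold.
Codon 7 GAA (Glu): third position 2-fold.
Codon 8 TAC (Tyr): third position 2-fold.
Codon 9 TCA (Ser): third position 4-fold.
Codon 10 GCG (Ala): third position 4-fold.
Four-fold degenerate third positions: 4.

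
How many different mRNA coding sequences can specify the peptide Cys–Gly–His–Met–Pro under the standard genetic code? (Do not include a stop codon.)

Cys: 2 codons.
Gly: 4 codons.
His: 2 codons.
Met: 1 codon.
Pro: 4 codons.
2 × 4 × 2 × 1 × 4 = 64.

64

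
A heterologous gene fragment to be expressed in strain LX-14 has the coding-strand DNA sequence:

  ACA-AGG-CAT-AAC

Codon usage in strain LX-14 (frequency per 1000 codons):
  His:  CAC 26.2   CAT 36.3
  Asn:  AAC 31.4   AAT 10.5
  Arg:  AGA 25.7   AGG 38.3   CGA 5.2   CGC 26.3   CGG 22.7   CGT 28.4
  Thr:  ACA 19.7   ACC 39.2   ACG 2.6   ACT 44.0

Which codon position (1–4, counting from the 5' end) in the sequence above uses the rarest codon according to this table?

1

Codon 1 ACA (Thr): 19.7 per 1000.
Codon 2 AGG (Arg): 38.3 per 1000.
Codon 3 CAT (His): 36.3 per 1000.
Codon 4 AAC (Asn): 31.4 per 1000.
Lowest frequency is 19.7 at codon 1.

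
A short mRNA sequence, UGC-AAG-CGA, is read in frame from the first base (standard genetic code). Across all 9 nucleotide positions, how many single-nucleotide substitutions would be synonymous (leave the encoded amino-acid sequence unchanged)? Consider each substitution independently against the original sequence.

6

Codon 1 (UGC, Cys): 1 synonymous substitution.
Codon 2 (AAG, Lys): 1 synonymous substitution.
Codon 3 (CGA, Arg): 4 synonymous substitutions.
Total: 1 + 1 + 4 = 6.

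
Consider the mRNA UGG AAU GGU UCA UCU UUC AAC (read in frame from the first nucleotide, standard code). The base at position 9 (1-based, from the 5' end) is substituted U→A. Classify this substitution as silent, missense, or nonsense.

silent

Position 9 falls in codon 3: GGU → Gly.
After the substitution the codon is GGA → Gly.
Both encode Gly, so the change is synonymous.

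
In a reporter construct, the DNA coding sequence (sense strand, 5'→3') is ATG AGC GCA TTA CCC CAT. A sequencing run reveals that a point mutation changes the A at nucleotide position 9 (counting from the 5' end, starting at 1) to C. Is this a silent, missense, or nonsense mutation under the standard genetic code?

silent

Position 9 falls in codon 3: GCA → Ala.
After the substitution the codon is GCC → Ala.
Both encode Ala, so the change is synonymous.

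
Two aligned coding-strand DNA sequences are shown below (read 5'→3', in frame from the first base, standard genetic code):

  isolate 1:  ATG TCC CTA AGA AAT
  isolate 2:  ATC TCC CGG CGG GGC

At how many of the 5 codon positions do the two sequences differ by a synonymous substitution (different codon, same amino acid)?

1

Codon 1: ATG Met / ATC Ile — nonsynonymous.
Codon 2: TCC Ser / TCC Ser — identical.
Codon 3: CTA Leu / CGG Arg — nonsynonymous.
Codon 4: AGA Arg / CGG Arg — synonymous.
Codon 5: AAT Asn / GGC Gly — nonsynonymous.
Synonymous differences: 1.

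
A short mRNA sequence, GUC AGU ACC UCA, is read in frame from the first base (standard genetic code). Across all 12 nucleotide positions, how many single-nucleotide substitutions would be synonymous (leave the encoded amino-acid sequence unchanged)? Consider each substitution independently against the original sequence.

Codon 1 (GUC, Val): 3 synonymous substitutions.
Codon 2 (AGU, Ser): 1 synonymous substitution.
Codon 3 (ACC, Thr): 3 synonymous substitutions.
Codon 4 (UCA, Ser): 3 synonymous substitutions.
Total: 3 + 1 + 3 + 3 = 10.

10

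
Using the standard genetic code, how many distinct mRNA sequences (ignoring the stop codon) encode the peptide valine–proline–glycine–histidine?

128

Val: 4 codons.
Pro: 4 codons.
Gly: 4 codons.
His: 2 codons.
4 × 4 × 4 × 2 = 128.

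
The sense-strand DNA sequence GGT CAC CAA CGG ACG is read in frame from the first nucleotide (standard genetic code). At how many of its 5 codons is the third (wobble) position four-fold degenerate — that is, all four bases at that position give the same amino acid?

3

Codon 1 GGT (Gly): third position 4-fold.
Codon 2 CAC (His): third position 2-fold.
Codon 3 CAA (Gln): third position 2-fold.
Codon 4 CGG (Arg): third position 4-fold.
Codon 5 ACG (Thr): third position 4-fold.
Four-fold degenerate third positions: 3.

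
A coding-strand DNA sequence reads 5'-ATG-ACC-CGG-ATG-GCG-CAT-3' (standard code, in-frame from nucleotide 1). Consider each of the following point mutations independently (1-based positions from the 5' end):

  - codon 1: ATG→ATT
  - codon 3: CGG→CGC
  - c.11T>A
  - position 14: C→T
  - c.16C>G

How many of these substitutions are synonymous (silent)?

1

Codon 1: ATG (Met) → ATT (Ile) — missense.
Codon 3: CGG (Arg) → CGC (Arg) — synonymous.
Codon 4: ATG (Met) → AAG (Lys) — missense.
Codon 5: GCG (Ala) → GTG (Val) — missense.
Codon 6: CAT (His) → GAT (Asp) — missense.
Synonymous: 1 of 5.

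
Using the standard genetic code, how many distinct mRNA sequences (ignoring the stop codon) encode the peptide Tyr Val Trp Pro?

Tyr: 2 codons.
Val: 4 codons.
Trp: 1 codon.
Pro: 4 codons.
2 × 4 × 1 × 4 = 32.

32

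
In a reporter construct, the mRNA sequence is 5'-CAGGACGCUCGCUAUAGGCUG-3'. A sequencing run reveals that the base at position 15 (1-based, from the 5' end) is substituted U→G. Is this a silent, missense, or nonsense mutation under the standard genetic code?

Position 15 falls in codon 5: UAU → Tyr.
After the substitution the codon is UAG → Stop.
The new codon is a stop codon, so this is a nonsense mutation.

nonsense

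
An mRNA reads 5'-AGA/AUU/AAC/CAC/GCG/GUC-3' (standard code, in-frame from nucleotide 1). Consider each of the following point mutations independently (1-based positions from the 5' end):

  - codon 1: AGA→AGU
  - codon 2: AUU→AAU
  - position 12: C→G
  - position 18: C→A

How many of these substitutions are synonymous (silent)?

Codon 1: AGA (Arg) → AGU (Ser) — missense.
Codon 2: AUU (Ile) → AAU (Asn) — missense.
Codon 4: CAC (His) → CAG (Gln) — missense.
Codon 6: GUC (Val) → GUA (Val) — synonymous.
Synonymous: 1 of 4.

1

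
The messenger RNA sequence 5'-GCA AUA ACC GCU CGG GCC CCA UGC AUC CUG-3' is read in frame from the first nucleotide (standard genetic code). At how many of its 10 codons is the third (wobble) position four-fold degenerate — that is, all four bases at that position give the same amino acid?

Codon 1 GCA (Ala): third position 4-fold.
Codon 2 AUA (Ile): third position 3-fold.
Codon 3 ACC (Thr): third position 4-fold.
Codon 4 GCU (Ala): third position 4-fold.
Codon 5 CGG (Arg): third position 4-fold.
Codon 6 GCC (Ala): third position 4-fold.
Codon 7 CCA (Pro): third position 4-fold.
Codon 8 UGC (Cys): third position 2-fold.
Codon 9 AUC (Ile): third position 3-fold.
Codon 10 CUG (Leu): third position 4-fold.
Four-fold degenerate third positions: 7.

7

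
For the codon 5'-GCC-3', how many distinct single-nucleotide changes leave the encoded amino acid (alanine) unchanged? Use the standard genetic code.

Position 1: none → 0 synonymous.
Position 2: none → 0 synonymous.
Position 3: GCT, GCA, GCG → 3 synonymous.
Total: 0 + 0 + 3 = 3.

3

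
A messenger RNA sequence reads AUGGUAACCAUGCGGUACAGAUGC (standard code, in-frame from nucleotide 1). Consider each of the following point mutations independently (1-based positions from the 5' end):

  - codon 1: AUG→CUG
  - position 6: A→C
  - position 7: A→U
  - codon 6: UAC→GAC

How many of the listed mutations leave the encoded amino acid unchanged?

Codon 1: AUG (Met) → CUG (Leu) — missense.
Codon 2: GUA (Val) → GUC (Val) — synonymous.
Codon 3: ACC (Thr) → UCC (Ser) — missense.
Codon 6: UAC (Tyr) → GAC (Asp) — missense.
Synonymous: 1 of 4.

1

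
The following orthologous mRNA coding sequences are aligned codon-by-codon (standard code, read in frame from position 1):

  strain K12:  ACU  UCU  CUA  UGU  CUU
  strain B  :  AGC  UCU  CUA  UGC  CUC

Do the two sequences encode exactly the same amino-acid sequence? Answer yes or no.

no

Codon 1: ACU Thr / AGC Ser — nonsynonymous.
Codon 2: UCU Ser / UCU Ser — identical.
Codon 3: CUA Leu / CUA Leu — identical.
Codon 4: UGU Cys / UGC Cys — synonymous.
Codon 5: CUU Leu / CUC Leu — synonymous.
Nonsynonymous differences: 1 → different protein.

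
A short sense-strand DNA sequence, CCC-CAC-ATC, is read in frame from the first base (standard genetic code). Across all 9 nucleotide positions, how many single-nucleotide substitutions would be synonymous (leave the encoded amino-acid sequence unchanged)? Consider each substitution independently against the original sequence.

6

Codon 1 (CCC, Pro): 3 synonymous substitutions.
Codon 2 (CAC, His): 1 synonymous substitution.
Codon 3 (ATC, Ile): 2 synonymous substitutions.
Total: 3 + 1 + 2 = 6.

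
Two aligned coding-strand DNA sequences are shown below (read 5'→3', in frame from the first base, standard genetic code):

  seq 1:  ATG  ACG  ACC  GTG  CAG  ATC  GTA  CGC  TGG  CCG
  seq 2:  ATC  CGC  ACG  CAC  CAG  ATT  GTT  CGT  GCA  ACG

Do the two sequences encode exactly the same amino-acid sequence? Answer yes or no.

no

Codon 1: ATG Met / ATC Ile — nonsynonymous.
Codon 2: ACG Thr / CGC Arg — nonsynonymous.
Codon 3: ACC Thr / ACG Thr — synonymous.
Codon 4: GTG Val / CAC His — nonsynonymous.
Codon 5: CAG Gln / CAG Gln — identical.
Codon 6: ATC Ile / ATT Ile — synonymous.
Codon 7: GTA Val / GTT Val — synonymous.
Codon 8: CGC Arg / CGT Arg — synonymous.
Codon 9: TGG Trp / GCA Ala — nonsynonymous.
Codon 10: CCG Pro / ACG Thr — nonsynonymous.
Nonsynonymous differences: 5 → different protein.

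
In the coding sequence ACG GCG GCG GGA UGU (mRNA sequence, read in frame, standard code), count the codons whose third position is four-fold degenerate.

4

Codon 1 ACG (Thr): third position 4-fold.
Codon 2 GCG (Ala): third position 4-fold.
Codon 3 GCG (Ala): third position 4-fold.
Codon 4 GGA (Gly): third position 4-fold.
Codon 5 UGU (Cys): third position 2-fold.
Four-fold degenerate third positions: 4.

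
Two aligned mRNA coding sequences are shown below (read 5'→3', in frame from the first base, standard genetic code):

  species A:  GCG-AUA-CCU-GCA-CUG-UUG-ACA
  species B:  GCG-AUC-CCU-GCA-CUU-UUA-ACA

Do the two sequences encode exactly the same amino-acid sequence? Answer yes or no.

Codon 1: GCG Ala / GCG Ala — identical.
Codon 2: AUA Ile / AUC Ile — synonymous.
Codon 3: CCU Pro / CCU Pro — identical.
Codon 4: GCA Ala / GCA Ala — identical.
Codon 5: CUG Leu / CUU Leu — synonymous.
Codon 6: UUG Leu / UUA Leu — synonymous.
Codon 7: ACA Thr / ACA Thr — identical.
Nonsynonymous differences: 0 → same protein.

yes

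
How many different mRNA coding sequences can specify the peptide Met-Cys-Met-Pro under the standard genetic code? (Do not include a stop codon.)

Met: 1 codon.
Cys: 2 codons.
Met: 1 codon.
Pro: 4 codons.
1 × 2 × 1 × 4 = 8.

8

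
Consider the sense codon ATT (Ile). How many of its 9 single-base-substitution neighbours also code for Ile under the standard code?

Position 1: none → 0 synonymous.
Position 2: none → 0 synonymous.
Position 3: ATC, ATA → 2 synonymous.
Total: 0 + 0 + 2 = 2.

2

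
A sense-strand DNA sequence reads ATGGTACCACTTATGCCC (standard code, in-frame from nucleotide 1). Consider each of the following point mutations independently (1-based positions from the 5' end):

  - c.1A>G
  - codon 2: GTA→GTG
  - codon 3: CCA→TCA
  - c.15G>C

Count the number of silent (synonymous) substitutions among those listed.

Codon 1: ATG (Met) → GTG (Val) — missense.
Codon 2: GTA (Val) → GTG (Val) — synonymous.
Codon 3: CCA (Pro) → TCA (Ser) — missense.
Codon 5: ATG (Met) → ATC (Ile) — missense.
Synonymous: 1 of 4.

1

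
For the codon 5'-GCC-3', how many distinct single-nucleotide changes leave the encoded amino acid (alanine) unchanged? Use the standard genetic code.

3

Position 1: none → 0 synonymous.
Position 2: none → 0 synonymous.
Position 3: GCU, GCA, GCG → 3 synonymous.
Total: 0 + 0 + 3 = 3.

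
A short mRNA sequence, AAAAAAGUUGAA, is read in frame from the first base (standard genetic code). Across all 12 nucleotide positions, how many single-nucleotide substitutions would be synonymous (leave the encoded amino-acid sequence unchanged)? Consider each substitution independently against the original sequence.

Codon 1 (AAA, Lys): 1 synonymous substitution.
Codon 2 (AAA, Lys): 1 synonymous substitution.
Codon 3 (GUU, Val): 3 synonymous substitutions.
Codon 4 (GAA, Glu): 1 synonymous substitution.
Total: 1 + 1 + 3 + 1 = 6.

6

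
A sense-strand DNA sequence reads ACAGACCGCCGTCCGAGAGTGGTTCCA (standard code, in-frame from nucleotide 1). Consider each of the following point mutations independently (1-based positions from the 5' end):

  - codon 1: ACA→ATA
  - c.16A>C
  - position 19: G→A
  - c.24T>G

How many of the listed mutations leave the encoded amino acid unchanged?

Codon 1: ACA (Thr) → ATA (Ile) — missense.
Codon 6: AGA (Arg) → CGA (Arg) — synonymous.
Codon 7: GTG (Val) → ATG (Met) — missense.
Codon 8: GTT (Val) → GTG (Val) — synonymous.
Synonymous: 2 of 4.

2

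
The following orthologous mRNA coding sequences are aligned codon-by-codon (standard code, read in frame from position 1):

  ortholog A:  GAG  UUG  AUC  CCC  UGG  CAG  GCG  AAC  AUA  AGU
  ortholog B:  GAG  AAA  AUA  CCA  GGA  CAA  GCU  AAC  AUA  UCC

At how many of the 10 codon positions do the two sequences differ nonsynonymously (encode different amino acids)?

2

Codon 1: GAG Glu / GAG Glu — identical.
Codon 2: UUG Leu / AAA Lys — nonsynonymous.
Codon 3: AUC Ile / AUA Ile — synonymous.
Codon 4: CCC Pro / CCA Pro — synonymous.
Codon 5: UGG Trp / GGA Gly — nonsynonymous.
Codon 6: CAG Gln / CAA Gln — synonymous.
Codon 7: GCG Ala / GCU Ala — synonymous.
Codon 8: AAC Asn / AAC Asn — identical.
Codon 9: AUA Ile / AUA Ile — identical.
Codon 10: AGU Ser / UCC Ser — synonymous.
Nonsynonymous differences: 2.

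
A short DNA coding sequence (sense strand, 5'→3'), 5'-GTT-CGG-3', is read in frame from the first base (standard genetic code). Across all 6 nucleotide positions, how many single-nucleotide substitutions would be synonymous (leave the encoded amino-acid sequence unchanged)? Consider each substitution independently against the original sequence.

Codon 1 (GTT, Val): 3 synonymous substitutions.
Codon 2 (CGG, Arg): 4 synonymous substitutions.
Total: 3 + 4 = 7.

7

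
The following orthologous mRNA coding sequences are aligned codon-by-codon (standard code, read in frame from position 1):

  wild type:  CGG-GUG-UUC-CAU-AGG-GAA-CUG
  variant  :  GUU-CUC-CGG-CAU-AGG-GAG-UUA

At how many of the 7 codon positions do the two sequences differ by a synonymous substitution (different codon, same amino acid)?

Codon 1: CGG Arg / GUU Val — nonsynonymous.
Codon 2: GUG Val / CUC Leu — nonsynonymous.
Codon 3: UUC Phe / CGG Arg — nonsynonymous.
Codon 4: CAU His / CAU His — identical.
Codon 5: AGG Arg / AGG Arg — identical.
Codon 6: GAA Glu / GAG Glu — synonymous.
Codon 7: CUG Leu / UUA Leu — synonymous.
Synonymous differences: 2.

2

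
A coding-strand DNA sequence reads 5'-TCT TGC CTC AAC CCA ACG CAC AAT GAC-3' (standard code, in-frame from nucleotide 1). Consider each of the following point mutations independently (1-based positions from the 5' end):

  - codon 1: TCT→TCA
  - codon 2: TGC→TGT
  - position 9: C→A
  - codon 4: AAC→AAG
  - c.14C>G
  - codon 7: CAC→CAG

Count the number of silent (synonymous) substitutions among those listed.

Codon 1: TCT (Ser) → TCA (Ser) — synonymous.
Codon 2: TGC (Cys) → TGT (Cys) — synonymous.
Codon 3: CTC (Leu) → CTA (Leu) — synonymous.
Codon 4: AAC (Asn) → AAG (Lys) — missense.
Codon 5: CCA (Pro) → CGA (Arg) — missense.
Codon 7: CAC (His) → CAG (Gln) — missense.
Synonymous: 3 of 6.

3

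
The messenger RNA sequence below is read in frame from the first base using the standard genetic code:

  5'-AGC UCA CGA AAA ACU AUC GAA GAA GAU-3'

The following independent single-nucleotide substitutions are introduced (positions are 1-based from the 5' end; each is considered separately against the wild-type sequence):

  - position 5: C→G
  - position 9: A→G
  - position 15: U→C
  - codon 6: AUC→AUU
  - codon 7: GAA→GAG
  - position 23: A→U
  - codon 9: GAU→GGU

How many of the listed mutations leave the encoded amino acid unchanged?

Codon 2: UCA (Ser) → UGA (Stop) — nonsense.
Codon 3: CGA (Arg) → CGG (Arg) — synonymous.
Codon 5: ACU (Thr) → ACC (Thr) — synonymous.
Codon 6: AUC (Ile) → AUU (Ile) — synonymous.
Codon 7: GAA (Glu) → GAG (Glu) — synonymous.
Codon 8: GAA (Glu) → GUA (Val) — missense.
Codon 9: GAU (Asp) → GGU (Gly) — missense.
Synonymous: 4 of 7.

4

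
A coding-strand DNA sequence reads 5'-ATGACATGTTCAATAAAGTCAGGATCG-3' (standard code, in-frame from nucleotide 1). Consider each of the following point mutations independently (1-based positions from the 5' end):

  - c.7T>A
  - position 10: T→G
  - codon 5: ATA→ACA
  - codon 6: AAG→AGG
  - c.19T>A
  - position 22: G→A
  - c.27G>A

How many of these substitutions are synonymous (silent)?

1

Codon 3: TGT (Cys) → AGT (Ser) — missense.
Codon 4: TCA (Ser) → GCA (Ala) — missense.
Codon 5: ATA (Ile) → ACA (Thr) — missense.
Codon 6: AAG (Lys) → AGG (Arg) — missense.
Codon 7: TCA (Ser) → ACA (Thr) — missense.
Codon 8: GGA (Gly) → AGA (Arg) — missense.
Codon 9: TCG (Ser) → TCA (Ser) — synonymous.
Synonymous: 1 of 7.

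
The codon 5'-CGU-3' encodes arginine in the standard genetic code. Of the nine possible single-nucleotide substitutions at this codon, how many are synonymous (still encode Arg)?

Position 1: none → 0 synonymous.
Position 2: none → 0 synonymous.
Position 3: CGC, CGA, CGG → 3 synonymous.
Total: 0 + 0 + 3 = 3.

3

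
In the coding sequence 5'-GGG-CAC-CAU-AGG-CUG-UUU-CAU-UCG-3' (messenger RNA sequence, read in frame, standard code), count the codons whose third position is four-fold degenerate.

3

Codon 1 GGG (Gly): third position 4-fold.
Codon 2 CAC (His): third position 2-fold.
Codon 3 CAU (His): third position 2-fold.
Codon 4 AGG (Arg): third position 2-fold.
Codon 5 CUG (Leu): third position 4-fold.
Codon 6 UUU (Phe): third position 2-fold.
Codon 7 CAU (His): third position 2-fold.
Codon 8 UCG (Ser): third position 4-fold.
Four-fold degenerate third positions: 3.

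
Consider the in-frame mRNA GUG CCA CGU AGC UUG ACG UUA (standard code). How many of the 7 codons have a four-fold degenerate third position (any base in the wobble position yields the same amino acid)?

Codon 1 GUG (Val): third position 4-fold.
Codon 2 CCA (Pro): third position 4-fold.
Codon 3 CGU (Arg): third position 4-fold.
Codon 4 AGC (Ser): third position 2-fold.
Codon 5 UUG (Leu): third position 2-fold.
Codon 6 ACG (Thr): third position 4-fold.
Codon 7 UUA (Leu): third position 2-fold.
Four-fold degenerate third positions: 4.

4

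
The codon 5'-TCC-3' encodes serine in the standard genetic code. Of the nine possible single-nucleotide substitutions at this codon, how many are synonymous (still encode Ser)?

Position 1: none → 0 synonymous.
Position 2: none → 0 synonymous.
Position 3: TCT, TCA, TCG → 3 synonymous.
Total: 0 + 0 + 3 = 3.

3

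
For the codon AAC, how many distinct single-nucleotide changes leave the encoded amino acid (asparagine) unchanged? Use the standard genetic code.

1

Position 1: none → 0 synonymous.
Position 2: none → 0 synonymous.
Position 3: AAU → 1 synonymous.
Total: 0 + 0 + 1 = 1.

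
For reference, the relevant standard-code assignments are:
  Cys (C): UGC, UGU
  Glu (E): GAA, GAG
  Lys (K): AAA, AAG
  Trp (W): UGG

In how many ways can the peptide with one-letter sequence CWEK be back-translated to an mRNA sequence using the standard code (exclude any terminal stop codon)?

8

Cys: 2 codons.
Trp: 1 codon.
Glu: 2 codons.
Lys: 2 codons.
2 × 1 × 2 × 2 = 8.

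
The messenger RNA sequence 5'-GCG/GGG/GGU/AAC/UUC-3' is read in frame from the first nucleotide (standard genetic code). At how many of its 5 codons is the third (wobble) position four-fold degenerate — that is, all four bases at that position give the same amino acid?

Codon 1 GCG (Ala): third position 4-fold.
Codon 2 GGG (Gly): third position 4-fold.
Codon 3 GGU (Gly): third position 4-fold.
Codon 4 AAC (Asn): third position 2-fold.
Codon 5 UUC (Phe): third position 2-fold.
Four-fold degenerate third positions: 3.

3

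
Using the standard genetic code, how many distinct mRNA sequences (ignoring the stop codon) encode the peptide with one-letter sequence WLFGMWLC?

Trp: 1 codon.
Leu: 6 codons.
Phe: 2 codons.
Gly: 4 codons.
Met: 1 codon.
Trp: 1 codon.
Leu: 6 codons.
Cys: 2 codons.
1 × 6 × 2 × 4 × 1 × 1 × 6 × 2 = 576.

576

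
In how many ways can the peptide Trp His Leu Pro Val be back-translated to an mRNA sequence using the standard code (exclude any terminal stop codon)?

192

Trp: 1 codon.
His: 2 codons.
Leu: 6 codons.
Pro: 4 codons.
Val: 4 codons.
1 × 2 × 6 × 4 × 4 = 192.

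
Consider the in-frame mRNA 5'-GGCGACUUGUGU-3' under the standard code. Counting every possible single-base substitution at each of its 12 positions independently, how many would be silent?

Codon 1 (GGC, Gly): 3 synonymous substitutions.
Codon 2 (GAC, Asp): 1 synonymous substitution.
Codon 3 (UUG, Leu): 2 synonymous substitutions.
Codon 4 (UGU, Cys): 1 synonymous substitution.
Total: 3 + 1 + 2 + 1 = 7.

7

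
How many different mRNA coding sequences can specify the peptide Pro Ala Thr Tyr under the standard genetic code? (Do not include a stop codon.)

128

Pro: 4 codons.
Ala: 4 codons.
Thr: 4 codons.
Tyr: 2 codons.
4 × 4 × 4 × 2 = 128.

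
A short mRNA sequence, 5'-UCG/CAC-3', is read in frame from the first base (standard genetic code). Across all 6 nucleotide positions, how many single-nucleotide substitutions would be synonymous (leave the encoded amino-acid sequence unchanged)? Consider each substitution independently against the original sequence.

4

Codon 1 (UCG, Ser): 3 synonymous substitutions.
Codon 2 (CAC, His): 1 synonymous substitution.
Total: 3 + 1 = 4.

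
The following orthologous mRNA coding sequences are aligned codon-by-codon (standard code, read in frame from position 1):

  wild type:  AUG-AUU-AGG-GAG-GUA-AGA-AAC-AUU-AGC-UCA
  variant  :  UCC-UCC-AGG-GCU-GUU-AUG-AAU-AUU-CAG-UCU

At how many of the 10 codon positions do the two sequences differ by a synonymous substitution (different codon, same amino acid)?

3

Codon 1: AUG Met / UCC Ser — nonsynonymous.
Codon 2: AUU Ile / UCC Ser — nonsynonymous.
Codon 3: AGG Arg / AGG Arg — identical.
Codon 4: GAG Glu / GCU Ala — nonsynonymous.
Codon 5: GUA Val / GUU Val — synonymous.
Codon 6: AGA Arg / AUG Met — nonsynonymous.
Codon 7: AAC Asn / AAU Asn — synonymous.
Codon 8: AUU Ile / AUU Ile — identical.
Codon 9: AGC Ser / CAG Gln — nonsynonymous.
Codon 10: UCA Ser / UCU Ser — synonymous.
Synonymous differences: 3.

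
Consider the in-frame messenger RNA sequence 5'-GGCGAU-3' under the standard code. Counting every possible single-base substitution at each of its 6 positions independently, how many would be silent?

Codon 1 (GGC, Gly): 3 synonymous substitutions.
Codon 2 (GAU, Asp): 1 synonymous substitution.
Total: 3 + 1 = 4.

4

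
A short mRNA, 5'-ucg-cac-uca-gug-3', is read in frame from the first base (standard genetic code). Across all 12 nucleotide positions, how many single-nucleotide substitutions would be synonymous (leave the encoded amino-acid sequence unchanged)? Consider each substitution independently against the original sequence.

10

Codon 1 (UCG, Ser): 3 synonymous substitutions.
Codon 2 (CAC, His): 1 synonymous substitution.
Codon 3 (UCA, Ser): 3 synonymous substitutions.
Codon 4 (GUG, Val): 3 synonymous substitutions.
Total: 3 + 1 + 3 + 3 = 10.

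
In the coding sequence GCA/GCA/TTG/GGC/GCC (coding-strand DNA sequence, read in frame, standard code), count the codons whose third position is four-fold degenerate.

Codon 1 GCA (Ala): third position 4-fold.
Codon 2 GCA (Ala): third position 4-fold.
Codon 3 TTG (Leu): third position 2-fold.
Codon 4 GGC (Gly): third position 4-fold.
Codon 5 GCC (Ala): third position 4-fold.
Four-fold degenerate third positions: 4.

4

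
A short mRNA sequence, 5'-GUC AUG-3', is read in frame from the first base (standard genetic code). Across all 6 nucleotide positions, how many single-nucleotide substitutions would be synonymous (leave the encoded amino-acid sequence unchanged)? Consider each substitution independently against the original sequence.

3

Codon 1 (GUC, Val): 3 synonymous substitutions.
Codon 2 (AUG, Met): 0 synonymous substitutions.
Total: 3 + 0 = 3.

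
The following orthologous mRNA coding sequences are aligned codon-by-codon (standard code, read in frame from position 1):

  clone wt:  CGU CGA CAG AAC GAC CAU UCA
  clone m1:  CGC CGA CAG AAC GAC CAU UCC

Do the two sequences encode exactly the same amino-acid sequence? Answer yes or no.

Codon 1: CGU Arg / CGC Arg — synonymous.
Codon 2: CGA Arg / CGA Arg — identical.
Codon 3: CAG Gln / CAG Gln — identical.
Codon 4: AAC Asn / AAC Asn — identical.
Codon 5: GAC Asp / GAC Asp — identical.
Codon 6: CAU His / CAU His — identical.
Codon 7: UCA Ser / UCC Ser — synonymous.
Nonsynonymous differences: 0 → same protein.

yes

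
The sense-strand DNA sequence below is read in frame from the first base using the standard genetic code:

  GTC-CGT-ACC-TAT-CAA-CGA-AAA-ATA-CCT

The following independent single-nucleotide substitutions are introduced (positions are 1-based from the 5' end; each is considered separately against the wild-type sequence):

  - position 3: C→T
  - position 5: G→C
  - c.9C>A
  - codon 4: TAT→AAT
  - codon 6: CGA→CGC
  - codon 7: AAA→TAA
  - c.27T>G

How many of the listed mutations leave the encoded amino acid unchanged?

Codon 1: GTC (Val) → GTT (Val) — synonymous.
Codon 2: CGT (Arg) → CCT (Pro) — missense.
Codon 3: ACC (Thr) → ACA (Thr) — synonymous.
Codon 4: TAT (Tyr) → AAT (Asn) — missense.
Codon 6: CGA (Arg) → CGC (Arg) — synonymous.
Codon 7: AAA (Lys) → TAA (Stop) — nonsense.
Codon 9: CCT (Pro) → CCG (Pro) — synonymous.
Synonymous: 4 of 7.

4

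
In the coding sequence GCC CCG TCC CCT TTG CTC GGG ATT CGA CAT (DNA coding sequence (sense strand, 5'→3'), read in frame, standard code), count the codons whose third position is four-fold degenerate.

7

Codon 1 GCC (Ala): third position 4-fold.
Codon 2 CCG (Pro): third position 4-fold.
Codon 3 TCC (Ser): third position 4-fold.
Codon 4 CCT (Pro): third position 4-fold.
Codon 5 TTG (Leu): third position 2-fold.
Codon 6 CTC (Leu): third position 4-fold.
Codon 7 GGG (Gly): third position 4-fold.
Codon 8 ATT (Ile): third position 3-fold.
Codon 9 CGA (Arg): third position 4-fold.
Codon 10 CAT (His): third position 2-fold.
Four-fold degenerate third positions: 7.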